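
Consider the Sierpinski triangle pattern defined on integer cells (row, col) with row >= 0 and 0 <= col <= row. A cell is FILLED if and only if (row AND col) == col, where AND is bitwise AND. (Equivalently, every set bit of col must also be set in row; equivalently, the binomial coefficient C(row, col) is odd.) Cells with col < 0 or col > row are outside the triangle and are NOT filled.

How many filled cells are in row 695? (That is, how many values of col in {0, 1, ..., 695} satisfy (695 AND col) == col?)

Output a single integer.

695 in binary = 1010110111
popcount(695) = number of 1-bits in 1010110111 = 7
A col c satisfies (695 AND c) == c iff every set bit of c is also set in 695; each of the 7 set bits of 695 can independently be on or off in c.
count = 2^7 = 128

Answer: 128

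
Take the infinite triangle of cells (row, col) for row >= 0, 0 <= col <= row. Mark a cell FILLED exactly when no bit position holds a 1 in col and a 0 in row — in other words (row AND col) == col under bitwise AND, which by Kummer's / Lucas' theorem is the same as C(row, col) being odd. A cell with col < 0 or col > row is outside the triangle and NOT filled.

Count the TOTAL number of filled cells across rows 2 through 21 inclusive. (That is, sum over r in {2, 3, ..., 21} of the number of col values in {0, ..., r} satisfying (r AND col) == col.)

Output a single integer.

Answer: 108

Derivation:
r2=10 pc1: +2 =2
r3=11 pc2: +4 =6
r4=100 pc1: +2 =8
r5=101 pc2: +4 =12
r6=110 pc2: +4 =16
r7=111 pc3: +8 =24
r8=1000 pc1: +2 =26
r9=1001 pc2: +4 =30
r10=1010 pc2: +4 =34
r11=1011 pc3: +8 =42
r12=1100 pc2: +4 =46
r13=1101 pc3: +8 =54
r14=1110 pc3: +8 =62
r15=1111 pc4: +16 =78
r16=10000 pc1: +2 =80
r17=10001 pc2: +4 =84
r18=10010 pc2: +4 =88
r19=10011 pc3: +8 =96
r20=10100 pc2: +4 =100
r21=10101 pc3: +8 =108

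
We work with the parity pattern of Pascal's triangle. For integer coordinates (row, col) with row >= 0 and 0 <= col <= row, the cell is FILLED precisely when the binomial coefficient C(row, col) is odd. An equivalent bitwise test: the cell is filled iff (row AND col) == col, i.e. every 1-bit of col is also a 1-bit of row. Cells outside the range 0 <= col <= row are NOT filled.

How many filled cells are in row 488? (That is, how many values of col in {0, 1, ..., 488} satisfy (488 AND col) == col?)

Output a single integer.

488 in binary = 111101000
popcount(488) = number of 1-bits in 111101000 = 5
A col c satisfies (488 AND c) == c iff every set bit of c is also set in 488; each of the 5 set bits of 488 can independently be on or off in c.
count = 2^5 = 32

Answer: 32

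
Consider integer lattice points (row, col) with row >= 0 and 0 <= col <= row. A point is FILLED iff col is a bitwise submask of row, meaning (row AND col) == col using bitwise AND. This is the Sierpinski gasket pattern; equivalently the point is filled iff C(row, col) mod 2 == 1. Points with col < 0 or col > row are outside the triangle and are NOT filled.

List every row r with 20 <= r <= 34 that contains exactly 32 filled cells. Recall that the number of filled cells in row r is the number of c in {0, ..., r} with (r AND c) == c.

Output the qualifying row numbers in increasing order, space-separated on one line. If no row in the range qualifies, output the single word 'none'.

Row r has 2^popcount(r) filled cells, so we need popcount(r) = log2(32) = 5.
Scan r = 20..34 and keep those with exactly 5 one-bits:
r=20=10100 popcount=2 -> skip
r=21=10101 popcount=3 -> skip
r=22=10110 popcount=3 -> skip
r=23=10111 popcount=4 -> skip
r=24=11000 popcount=2 -> skip
r=25=11001 popcount=3 -> skip
r=26=11010 popcount=3 -> skip
r=27=11011 popcount=4 -> skip
r=28=11100 popcount=3 -> skip
r=29=11101 popcount=4 -> skip
r=30=11110 popcount=4 -> skip
r=31=11111 popcount=5 -> KEEP
r=32=100000 popcount=1 -> skip
r=33=100001 popcount=2 -> skip
r=34=100010 popcount=2 -> skip
Kept rows: 31

Answer: 31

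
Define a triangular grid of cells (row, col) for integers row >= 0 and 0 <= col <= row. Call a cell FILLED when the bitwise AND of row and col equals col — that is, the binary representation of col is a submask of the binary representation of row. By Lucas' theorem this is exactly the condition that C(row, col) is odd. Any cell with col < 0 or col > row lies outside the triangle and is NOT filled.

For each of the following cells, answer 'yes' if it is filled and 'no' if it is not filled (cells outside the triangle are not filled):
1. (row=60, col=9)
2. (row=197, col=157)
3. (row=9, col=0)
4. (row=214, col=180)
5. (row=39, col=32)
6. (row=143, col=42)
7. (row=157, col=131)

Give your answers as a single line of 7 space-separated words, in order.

Answer: no no yes no yes no no

Derivation:
(60,9): row=0b111100, col=0b1001, row AND col = 0b1000 = 8; 8 != 9 -> empty
(197,157): row=0b11000101, col=0b10011101, row AND col = 0b10000101 = 133; 133 != 157 -> empty
(9,0): row=0b1001, col=0b0, row AND col = 0b0 = 0; 0 == 0 -> filled
(214,180): row=0b11010110, col=0b10110100, row AND col = 0b10010100 = 148; 148 != 180 -> empty
(39,32): row=0b100111, col=0b100000, row AND col = 0b100000 = 32; 32 == 32 -> filled
(143,42): row=0b10001111, col=0b101010, row AND col = 0b1010 = 10; 10 != 42 -> empty
(157,131): row=0b10011101, col=0b10000011, row AND col = 0b10000001 = 129; 129 != 131 -> empty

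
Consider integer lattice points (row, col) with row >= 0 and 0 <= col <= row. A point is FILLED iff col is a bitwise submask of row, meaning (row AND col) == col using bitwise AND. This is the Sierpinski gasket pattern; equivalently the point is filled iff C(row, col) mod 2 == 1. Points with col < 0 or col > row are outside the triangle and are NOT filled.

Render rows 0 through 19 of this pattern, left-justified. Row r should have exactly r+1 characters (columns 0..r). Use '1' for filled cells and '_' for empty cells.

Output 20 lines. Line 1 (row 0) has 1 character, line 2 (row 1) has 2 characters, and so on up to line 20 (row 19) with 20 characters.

Answer: 1
11
1_1
1111
1___1
11__11
1_1_1_1
11111111
1_______1
11______11
1_1_____1_1
1111____1111
1___1___1___1
11__11__11__11
1_1_1_1_1_1_1_1
1111111111111111
1_______________1
11______________11
1_1_____________1_1
1111____________1111

Derivation:
r0=0: 1
r1=1: 11
r2=10: 1_1
r3=11: 1111
r4=100: 1___1
r5=101: 11__11
r6=110: 1_1_1_1
r7=111: 11111111
r8=1000: 1_______1
r9=1001: 11______11
r10=1010: 1_1_____1_1
r11=1011: 1111____1111
r12=1100: 1___1___1___1
r13=1101: 11__11__11__11
r14=1110: 1_1_1_1_1_1_1_1
r15=1111: 1111111111111111
r16=10000: 1_______________1
r17=10001: 11______________11
r18=10010: 1_1_____________1_1
r19=10011: 1111____________1111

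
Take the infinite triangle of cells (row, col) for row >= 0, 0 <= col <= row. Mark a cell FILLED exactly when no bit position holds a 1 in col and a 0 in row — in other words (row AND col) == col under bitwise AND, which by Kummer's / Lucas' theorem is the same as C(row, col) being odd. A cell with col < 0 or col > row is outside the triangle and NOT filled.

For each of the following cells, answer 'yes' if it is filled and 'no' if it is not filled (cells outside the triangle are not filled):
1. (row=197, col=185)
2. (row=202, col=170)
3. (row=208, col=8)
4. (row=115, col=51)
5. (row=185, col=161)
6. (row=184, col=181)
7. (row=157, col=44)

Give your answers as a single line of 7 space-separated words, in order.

(197,185): row=0b11000101, col=0b10111001, row AND col = 0b10000001 = 129; 129 != 185 -> empty
(202,170): row=0b11001010, col=0b10101010, row AND col = 0b10001010 = 138; 138 != 170 -> empty
(208,8): row=0b11010000, col=0b1000, row AND col = 0b0 = 0; 0 != 8 -> empty
(115,51): row=0b1110011, col=0b110011, row AND col = 0b110011 = 51; 51 == 51 -> filled
(185,161): row=0b10111001, col=0b10100001, row AND col = 0b10100001 = 161; 161 == 161 -> filled
(184,181): row=0b10111000, col=0b10110101, row AND col = 0b10110000 = 176; 176 != 181 -> empty
(157,44): row=0b10011101, col=0b101100, row AND col = 0b1100 = 12; 12 != 44 -> empty

Answer: no no no yes yes no no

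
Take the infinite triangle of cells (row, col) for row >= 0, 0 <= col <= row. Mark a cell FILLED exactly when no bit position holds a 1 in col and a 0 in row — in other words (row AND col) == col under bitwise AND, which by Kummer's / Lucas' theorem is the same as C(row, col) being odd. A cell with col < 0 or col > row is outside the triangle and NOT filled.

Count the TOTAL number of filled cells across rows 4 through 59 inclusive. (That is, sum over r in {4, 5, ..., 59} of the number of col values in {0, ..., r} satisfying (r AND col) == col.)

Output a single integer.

r4=100 pc1: +2 =2
r5=101 pc2: +4 =6
r6=110 pc2: +4 =10
r7=111 pc3: +8 =18
r8=1000 pc1: +2 =20
r9=1001 pc2: +4 =24
r10=1010 pc2: +4 =28
r11=1011 pc3: +8 =36
r12=1100 pc2: +4 =40
r13=1101 pc3: +8 =48
r14=1110 pc3: +8 =56
r15=1111 pc4: +16 =72
r16=10000 pc1: +2 =74
r17=10001 pc2: +4 =78
r18=10010 pc2: +4 =82
r19=10011 pc3: +8 =90
r20=10100 pc2: +4 =94
r21=10101 pc3: +8 =102
r22=10110 pc3: +8 =110
r23=10111 pc4: +16 =126
r24=11000 pc2: +4 =130
r25=11001 pc3: +8 =138
r26=11010 pc3: +8 =146
r27=11011 pc4: +16 =162
r28=11100 pc3: +8 =170
r29=11101 pc4: +16 =186
r30=11110 pc4: +16 =202
r31=11111 pc5: +32 =234
r32=100000 pc1: +2 =236
r33=100001 pc2: +4 =240
r34=100010 pc2: +4 =244
r35=100011 pc3: +8 =252
r36=100100 pc2: +4 =256
r37=100101 pc3: +8 =264
r38=100110 pc3: +8 =272
r39=100111 pc4: +16 =288
r40=101000 pc2: +4 =292
r41=101001 pc3: +8 =300
r42=101010 pc3: +8 =308
r43=101011 pc4: +16 =324
r44=101100 pc3: +8 =332
r45=101101 pc4: +16 =348
r46=101110 pc4: +16 =364
r47=101111 pc5: +32 =396
r48=110000 pc2: +4 =400
r49=110001 pc3: +8 =408
r50=110010 pc3: +8 =416
r51=110011 pc4: +16 =432
r52=110100 pc3: +8 =440
r53=110101 pc4: +16 =456
r54=110110 pc4: +16 =472
r55=110111 pc5: +32 =504
r56=111000 pc3: +8 =512
r57=111001 pc4: +16 =528
r58=111010 pc4: +16 =544
r59=111011 pc5: +32 =576

Answer: 576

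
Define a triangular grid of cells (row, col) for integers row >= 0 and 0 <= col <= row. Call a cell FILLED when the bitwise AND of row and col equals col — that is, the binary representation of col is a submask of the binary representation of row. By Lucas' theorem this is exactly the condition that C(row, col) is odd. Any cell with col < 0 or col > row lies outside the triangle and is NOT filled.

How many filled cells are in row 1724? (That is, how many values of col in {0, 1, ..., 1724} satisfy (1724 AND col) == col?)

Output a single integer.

1724 in binary = 11010111100
popcount(1724) = number of 1-bits in 11010111100 = 7
A col c satisfies (1724 AND c) == c iff every set bit of c is also set in 1724; each of the 7 set bits of 1724 can independently be on or off in c.
count = 2^7 = 128

Answer: 128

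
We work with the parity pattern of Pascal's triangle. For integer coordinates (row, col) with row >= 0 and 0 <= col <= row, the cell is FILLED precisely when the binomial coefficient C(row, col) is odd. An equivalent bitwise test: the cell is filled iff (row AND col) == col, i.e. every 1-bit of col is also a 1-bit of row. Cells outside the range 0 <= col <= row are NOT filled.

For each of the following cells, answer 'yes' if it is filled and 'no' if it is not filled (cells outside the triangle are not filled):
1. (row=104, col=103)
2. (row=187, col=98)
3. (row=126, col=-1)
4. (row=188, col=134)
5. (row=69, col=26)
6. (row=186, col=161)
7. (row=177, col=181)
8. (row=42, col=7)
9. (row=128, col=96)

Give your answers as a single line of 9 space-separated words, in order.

(104,103): row=0b1101000, col=0b1100111, row AND col = 0b1100000 = 96; 96 != 103 -> empty
(187,98): row=0b10111011, col=0b1100010, row AND col = 0b100010 = 34; 34 != 98 -> empty
(126,-1): col outside [0, 126] -> not filled
(188,134): row=0b10111100, col=0b10000110, row AND col = 0b10000100 = 132; 132 != 134 -> empty
(69,26): row=0b1000101, col=0b11010, row AND col = 0b0 = 0; 0 != 26 -> empty
(186,161): row=0b10111010, col=0b10100001, row AND col = 0b10100000 = 160; 160 != 161 -> empty
(177,181): col outside [0, 177] -> not filled
(42,7): row=0b101010, col=0b111, row AND col = 0b10 = 2; 2 != 7 -> empty
(128,96): row=0b10000000, col=0b1100000, row AND col = 0b0 = 0; 0 != 96 -> empty

Answer: no no no no no no no no no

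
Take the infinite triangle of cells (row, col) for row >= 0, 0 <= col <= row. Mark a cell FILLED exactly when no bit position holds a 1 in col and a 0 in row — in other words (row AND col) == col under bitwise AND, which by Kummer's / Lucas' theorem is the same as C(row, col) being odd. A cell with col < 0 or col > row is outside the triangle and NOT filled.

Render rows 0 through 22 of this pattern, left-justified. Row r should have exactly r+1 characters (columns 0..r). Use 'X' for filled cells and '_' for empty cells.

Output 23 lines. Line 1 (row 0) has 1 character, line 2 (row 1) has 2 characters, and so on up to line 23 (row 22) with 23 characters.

r0=0: X
r1=1: XX
r2=10: X_X
r3=11: XXXX
r4=100: X___X
r5=101: XX__XX
r6=110: X_X_X_X
r7=111: XXXXXXXX
r8=1000: X_______X
r9=1001: XX______XX
r10=1010: X_X_____X_X
r11=1011: XXXX____XXXX
r12=1100: X___X___X___X
r13=1101: XX__XX__XX__XX
r14=1110: X_X_X_X_X_X_X_X
r15=1111: XXXXXXXXXXXXXXXX
r16=10000: X_______________X
r17=10001: XX______________XX
r18=10010: X_X_____________X_X
r19=10011: XXXX____________XXXX
r20=10100: X___X___________X___X
r21=10101: XX__XX__________XX__XX
r22=10110: X_X_X_X_________X_X_X_X

Answer: X
XX
X_X
XXXX
X___X
XX__XX
X_X_X_X
XXXXXXXX
X_______X
XX______XX
X_X_____X_X
XXXX____XXXX
X___X___X___X
XX__XX__XX__XX
X_X_X_X_X_X_X_X
XXXXXXXXXXXXXXXX
X_______________X
XX______________XX
X_X_____________X_X
XXXX____________XXXX
X___X___________X___X
XX__XX__________XX__XX
X_X_X_X_________X_X_X_X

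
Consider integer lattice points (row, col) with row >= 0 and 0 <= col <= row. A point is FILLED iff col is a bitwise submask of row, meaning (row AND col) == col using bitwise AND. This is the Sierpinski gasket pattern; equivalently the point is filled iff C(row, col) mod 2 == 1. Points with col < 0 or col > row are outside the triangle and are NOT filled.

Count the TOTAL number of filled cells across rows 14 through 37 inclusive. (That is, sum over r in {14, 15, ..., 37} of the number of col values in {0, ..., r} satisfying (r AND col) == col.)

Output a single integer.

r14=1110 pc3: +8 =8
r15=1111 pc4: +16 =24
r16=10000 pc1: +2 =26
r17=10001 pc2: +4 =30
r18=10010 pc2: +4 =34
r19=10011 pc3: +8 =42
r20=10100 pc2: +4 =46
r21=10101 pc3: +8 =54
r22=10110 pc3: +8 =62
r23=10111 pc4: +16 =78
r24=11000 pc2: +4 =82
r25=11001 pc3: +8 =90
r26=11010 pc3: +8 =98
r27=11011 pc4: +16 =114
r28=11100 pc3: +8 =122
r29=11101 pc4: +16 =138
r30=11110 pc4: +16 =154
r31=11111 pc5: +32 =186
r32=100000 pc1: +2 =188
r33=100001 pc2: +4 =192
r34=100010 pc2: +4 =196
r35=100011 pc3: +8 =204
r36=100100 pc2: +4 =208
r37=100101 pc3: +8 =216

Answer: 216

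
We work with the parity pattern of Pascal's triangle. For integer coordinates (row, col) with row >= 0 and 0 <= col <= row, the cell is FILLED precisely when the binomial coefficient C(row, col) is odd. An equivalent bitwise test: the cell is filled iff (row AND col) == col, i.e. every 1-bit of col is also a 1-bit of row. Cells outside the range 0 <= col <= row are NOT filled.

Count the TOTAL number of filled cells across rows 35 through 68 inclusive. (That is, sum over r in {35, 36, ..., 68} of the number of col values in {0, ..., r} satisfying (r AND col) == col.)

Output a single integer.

r35=100011 pc3: +8 =8
r36=100100 pc2: +4 =12
r37=100101 pc3: +8 =20
r38=100110 pc3: +8 =28
r39=100111 pc4: +16 =44
r40=101000 pc2: +4 =48
r41=101001 pc3: +8 =56
r42=101010 pc3: +8 =64
r43=101011 pc4: +16 =80
r44=101100 pc3: +8 =88
r45=101101 pc4: +16 =104
r46=101110 pc4: +16 =120
r47=101111 pc5: +32 =152
r48=110000 pc2: +4 =156
r49=110001 pc3: +8 =164
r50=110010 pc3: +8 =172
r51=110011 pc4: +16 =188
r52=110100 pc3: +8 =196
r53=110101 pc4: +16 =212
r54=110110 pc4: +16 =228
r55=110111 pc5: +32 =260
r56=111000 pc3: +8 =268
r57=111001 pc4: +16 =284
r58=111010 pc4: +16 =300
r59=111011 pc5: +32 =332
r60=111100 pc4: +16 =348
r61=111101 pc5: +32 =380
r62=111110 pc5: +32 =412
r63=111111 pc6: +64 =476
r64=1000000 pc1: +2 =478
r65=1000001 pc2: +4 =482
r66=1000010 pc2: +4 =486
r67=1000011 pc3: +8 =494
r68=1000100 pc2: +4 =498

Answer: 498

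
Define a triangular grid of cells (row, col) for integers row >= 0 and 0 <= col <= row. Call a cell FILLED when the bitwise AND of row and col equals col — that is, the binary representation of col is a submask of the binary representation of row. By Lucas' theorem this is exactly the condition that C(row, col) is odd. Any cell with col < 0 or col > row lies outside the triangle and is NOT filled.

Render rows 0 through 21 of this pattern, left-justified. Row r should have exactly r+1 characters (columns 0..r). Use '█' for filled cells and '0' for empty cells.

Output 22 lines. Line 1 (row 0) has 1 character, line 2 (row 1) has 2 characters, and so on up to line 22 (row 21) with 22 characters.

Answer: █
██
█0█
████
█000█
██00██
█0█0█0█
████████
█0000000█
██000000██
█0█00000█0█
████0000████
█000█000█000█
██00██00██00██
█0█0█0█0█0█0█0█
████████████████
█000000000000000█
██00000000000000██
█0█0000000000000█0█
████000000000000████
█000█00000000000█000█
██00██0000000000██00██

Derivation:
r0=0: █
r1=1: ██
r2=10: █0█
r3=11: ████
r4=100: █000█
r5=101: ██00██
r6=110: █0█0█0█
r7=111: ████████
r8=1000: █0000000█
r9=1001: ██000000██
r10=1010: █0█00000█0█
r11=1011: ████0000████
r12=1100: █000█000█000█
r13=1101: ██00██00██00██
r14=1110: █0█0█0█0█0█0█0█
r15=1111: ████████████████
r16=10000: █000000000000000█
r17=10001: ██00000000000000██
r18=10010: █0█0000000000000█0█
r19=10011: ████000000000000████
r20=10100: █000█00000000000█000█
r21=10101: ██00██0000000000██00██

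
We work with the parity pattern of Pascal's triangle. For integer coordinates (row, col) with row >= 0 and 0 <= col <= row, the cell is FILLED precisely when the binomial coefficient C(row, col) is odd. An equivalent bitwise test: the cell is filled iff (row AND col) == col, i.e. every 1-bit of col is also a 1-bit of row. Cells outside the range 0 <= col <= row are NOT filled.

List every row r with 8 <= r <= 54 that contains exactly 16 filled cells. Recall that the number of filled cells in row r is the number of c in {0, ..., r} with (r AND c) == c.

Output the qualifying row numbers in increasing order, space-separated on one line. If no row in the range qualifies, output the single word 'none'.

Row r has 2^popcount(r) filled cells, so we need popcount(r) = log2(16) = 4.
Scan r = 8..54 and keep those with exactly 4 one-bits:
r=8=1000 popcount=1 -> skip
r=9=1001 popcount=2 -> skip
r=10=1010 popcount=2 -> skip
r=11=1011 popcount=3 -> skip
r=12=1100 popcount=2 -> skip
r=13=1101 popcount=3 -> skip
r=14=1110 popcount=3 -> skip
r=15=1111 popcount=4 -> KEEP
r=16=10000 popcount=1 -> skip
r=17=10001 popcount=2 -> skip
r=18=10010 popcount=2 -> skip
r=19=10011 popcount=3 -> skip
r=20=10100 popcount=2 -> skip
r=21=10101 popcount=3 -> skip
r=22=10110 popcount=3 -> skip
r=23=10111 popcount=4 -> KEEP
r=24=11000 popcount=2 -> skip
r=25=11001 popcount=3 -> skip
r=26=11010 popcount=3 -> skip
r=27=11011 popcount=4 -> KEEP
r=28=11100 popcount=3 -> skip
r=29=11101 popcount=4 -> KEEP
r=30=11110 popcount=4 -> KEEP
r=31=11111 popcount=5 -> skip
r=32=100000 popcount=1 -> skip
r=33=100001 popcount=2 -> skip
r=34=100010 popcount=2 -> skip
r=35=100011 popcount=3 -> skip
r=36=100100 popcount=2 -> skip
r=37=100101 popcount=3 -> skip
r=38=100110 popcount=3 -> skip
r=39=100111 popcount=4 -> KEEP
r=40=101000 popcount=2 -> skip
r=41=101001 popcount=3 -> skip
r=42=101010 popcount=3 -> skip
r=43=101011 popcount=4 -> KEEP
r=44=101100 popcount=3 -> skip
r=45=101101 popcount=4 -> KEEP
r=46=101110 popcount=4 -> KEEP
r=47=101111 popcount=5 -> skip
r=48=110000 popcount=2 -> skip
r=49=110001 popcount=3 -> skip
r=50=110010 popcount=3 -> skip
r=51=110011 popcount=4 -> KEEP
r=52=110100 popcount=3 -> skip
r=53=110101 popcount=4 -> KEEP
r=54=110110 popcount=4 -> KEEP
Kept rows: 15 23 27 29 30 39 43 45 46 51 53 54

Answer: 15 23 27 29 30 39 43 45 46 51 53 54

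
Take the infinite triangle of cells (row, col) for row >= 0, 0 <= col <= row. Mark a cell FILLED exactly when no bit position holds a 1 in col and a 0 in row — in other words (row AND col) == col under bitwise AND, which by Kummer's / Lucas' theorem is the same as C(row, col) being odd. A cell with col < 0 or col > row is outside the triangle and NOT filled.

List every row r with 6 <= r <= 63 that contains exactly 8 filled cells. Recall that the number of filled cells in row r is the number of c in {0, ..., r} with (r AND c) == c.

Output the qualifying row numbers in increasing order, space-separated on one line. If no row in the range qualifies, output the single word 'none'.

Row r has 2^popcount(r) filled cells, so we need popcount(r) = log2(8) = 3.
Scan r = 6..63 and keep those with exactly 3 one-bits:
r=6=110 popcount=2 -> skip
r=7=111 popcount=3 -> KEEP
r=8=1000 popcount=1 -> skip
r=9=1001 popcount=2 -> skip
r=10=1010 popcount=2 -> skip
r=11=1011 popcount=3 -> KEEP
r=12=1100 popcount=2 -> skip
r=13=1101 popcount=3 -> KEEP
r=14=1110 popcount=3 -> KEEP
r=15=1111 popcount=4 -> skip
r=16=10000 popcount=1 -> skip
r=17=10001 popcount=2 -> skip
r=18=10010 popcount=2 -> skip
r=19=10011 popcount=3 -> KEEP
r=20=10100 popcount=2 -> skip
r=21=10101 popcount=3 -> KEEP
r=22=10110 popcount=3 -> KEEP
r=23=10111 popcount=4 -> skip
r=24=11000 popcount=2 -> skip
r=25=11001 popcount=3 -> KEEP
r=26=11010 popcount=3 -> KEEP
r=27=11011 popcount=4 -> skip
r=28=11100 popcount=3 -> KEEP
r=29=11101 popcount=4 -> skip
r=30=11110 popcount=4 -> skip
r=31=11111 popcount=5 -> skip
r=32=100000 popcount=1 -> skip
r=33=100001 popcount=2 -> skip
r=34=100010 popcount=2 -> skip
r=35=100011 popcount=3 -> KEEP
r=36=100100 popcount=2 -> skip
r=37=100101 popcount=3 -> KEEP
r=38=100110 popcount=3 -> KEEP
r=39=100111 popcount=4 -> skip
r=40=101000 popcount=2 -> skip
r=41=101001 popcount=3 -> KEEP
r=42=101010 popcount=3 -> KEEP
r=43=101011 popcount=4 -> skip
r=44=101100 popcount=3 -> KEEP
r=45=101101 popcount=4 -> skip
r=46=101110 popcount=4 -> skip
r=47=101111 popcount=5 -> skip
r=48=110000 popcount=2 -> skip
r=49=110001 popcount=3 -> KEEP
r=50=110010 popcount=3 -> KEEP
r=51=110011 popcount=4 -> skip
r=52=110100 popcount=3 -> KEEP
r=53=110101 popcount=4 -> skip
r=54=110110 popcount=4 -> skip
r=55=110111 popcount=5 -> skip
r=56=111000 popcount=3 -> KEEP
r=57=111001 popcount=4 -> skip
r=58=111010 popcount=4 -> skip
r=59=111011 popcount=5 -> skip
r=60=111100 popcount=4 -> skip
r=61=111101 popcount=5 -> skip
r=62=111110 popcount=5 -> skip
r=63=111111 popcount=6 -> skip
Kept rows: 7 11 13 14 19 21 22 25 26 28 35 37 38 41 42 44 49 50 52 56

Answer: 7 11 13 14 19 21 22 25 26 28 35 37 38 41 42 44 49 50 52 56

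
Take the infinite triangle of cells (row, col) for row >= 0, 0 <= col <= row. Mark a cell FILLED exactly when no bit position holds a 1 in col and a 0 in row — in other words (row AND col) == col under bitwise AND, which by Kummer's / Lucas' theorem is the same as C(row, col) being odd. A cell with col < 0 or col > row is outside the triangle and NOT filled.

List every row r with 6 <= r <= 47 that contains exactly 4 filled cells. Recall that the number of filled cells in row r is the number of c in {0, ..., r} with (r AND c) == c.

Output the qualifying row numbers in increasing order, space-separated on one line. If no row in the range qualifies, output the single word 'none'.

Row r has 2^popcount(r) filled cells, so we need popcount(r) = log2(4) = 2.
Scan r = 6..47 and keep those with exactly 2 one-bits:
r=6=110 popcount=2 -> KEEP
r=7=111 popcount=3 -> skip
r=8=1000 popcount=1 -> skip
r=9=1001 popcount=2 -> KEEP
r=10=1010 popcount=2 -> KEEP
r=11=1011 popcount=3 -> skip
r=12=1100 popcount=2 -> KEEP
r=13=1101 popcount=3 -> skip
r=14=1110 popcount=3 -> skip
r=15=1111 popcount=4 -> skip
r=16=10000 popcount=1 -> skip
r=17=10001 popcount=2 -> KEEP
r=18=10010 popcount=2 -> KEEP
r=19=10011 popcount=3 -> skip
r=20=10100 popcount=2 -> KEEP
r=21=10101 popcount=3 -> skip
r=22=10110 popcount=3 -> skip
r=23=10111 popcount=4 -> skip
r=24=11000 popcount=2 -> KEEP
r=25=11001 popcount=3 -> skip
r=26=11010 popcount=3 -> skip
r=27=11011 popcount=4 -> skip
r=28=11100 popcount=3 -> skip
r=29=11101 popcount=4 -> skip
r=30=11110 popcount=4 -> skip
r=31=11111 popcount=5 -> skip
r=32=100000 popcount=1 -> skip
r=33=100001 popcount=2 -> KEEP
r=34=100010 popcount=2 -> KEEP
r=35=100011 popcount=3 -> skip
r=36=100100 popcount=2 -> KEEP
r=37=100101 popcount=3 -> skip
r=38=100110 popcount=3 -> skip
r=39=100111 popcount=4 -> skip
r=40=101000 popcount=2 -> KEEP
r=41=101001 popcount=3 -> skip
r=42=101010 popcount=3 -> skip
r=43=101011 popcount=4 -> skip
r=44=101100 popcount=3 -> skip
r=45=101101 popcount=4 -> skip
r=46=101110 popcount=4 -> skip
r=47=101111 popcount=5 -> skip
Kept rows: 6 9 10 12 17 18 20 24 33 34 36 40

Answer: 6 9 10 12 17 18 20 24 33 34 36 40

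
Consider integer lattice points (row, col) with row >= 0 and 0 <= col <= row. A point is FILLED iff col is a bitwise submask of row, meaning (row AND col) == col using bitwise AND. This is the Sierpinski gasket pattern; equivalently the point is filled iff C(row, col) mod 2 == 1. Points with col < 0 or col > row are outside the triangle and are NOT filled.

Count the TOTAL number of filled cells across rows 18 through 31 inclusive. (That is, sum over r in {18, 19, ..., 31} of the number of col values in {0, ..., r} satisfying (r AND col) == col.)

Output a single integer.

r18=10010 pc2: +4 =4
r19=10011 pc3: +8 =12
r20=10100 pc2: +4 =16
r21=10101 pc3: +8 =24
r22=10110 pc3: +8 =32
r23=10111 pc4: +16 =48
r24=11000 pc2: +4 =52
r25=11001 pc3: +8 =60
r26=11010 pc3: +8 =68
r27=11011 pc4: +16 =84
r28=11100 pc3: +8 =92
r29=11101 pc4: +16 =108
r30=11110 pc4: +16 =124
r31=11111 pc5: +32 =156

Answer: 156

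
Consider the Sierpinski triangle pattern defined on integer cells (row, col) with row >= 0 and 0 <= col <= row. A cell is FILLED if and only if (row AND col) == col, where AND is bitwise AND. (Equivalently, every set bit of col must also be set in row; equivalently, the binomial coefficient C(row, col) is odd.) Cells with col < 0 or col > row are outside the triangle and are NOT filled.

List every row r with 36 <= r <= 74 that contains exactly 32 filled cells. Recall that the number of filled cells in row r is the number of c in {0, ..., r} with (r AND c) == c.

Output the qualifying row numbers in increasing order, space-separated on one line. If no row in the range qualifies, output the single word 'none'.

Row r has 2^popcount(r) filled cells, so we need popcount(r) = log2(32) = 5.
Scan r = 36..74 and keep those with exactly 5 one-bits:
r=36=100100 popcount=2 -> skip
r=37=100101 popcount=3 -> skip
r=38=100110 popcount=3 -> skip
r=39=100111 popcount=4 -> skip
r=40=101000 popcount=2 -> skip
r=41=101001 popcount=3 -> skip
r=42=101010 popcount=3 -> skip
r=43=101011 popcount=4 -> skip
r=44=101100 popcount=3 -> skip
r=45=101101 popcount=4 -> skip
r=46=101110 popcount=4 -> skip
r=47=101111 popcount=5 -> KEEP
r=48=110000 popcount=2 -> skip
r=49=110001 popcount=3 -> skip
r=50=110010 popcount=3 -> skip
r=51=110011 popcount=4 -> skip
r=52=110100 popcount=3 -> skip
r=53=110101 popcount=4 -> skip
r=54=110110 popcount=4 -> skip
r=55=110111 popcount=5 -> KEEP
r=56=111000 popcount=3 -> skip
r=57=111001 popcount=4 -> skip
r=58=111010 popcount=4 -> skip
r=59=111011 popcount=5 -> KEEP
r=60=111100 popcount=4 -> skip
r=61=111101 popcount=5 -> KEEP
r=62=111110 popcount=5 -> KEEP
r=63=111111 popcount=6 -> skip
r=64=1000000 popcount=1 -> skip
r=65=1000001 popcount=2 -> skip
r=66=1000010 popcount=2 -> skip
r=67=1000011 popcount=3 -> skip
r=68=1000100 popcount=2 -> skip
r=69=1000101 popcount=3 -> skip
r=70=1000110 popcount=3 -> skip
r=71=1000111 popcount=4 -> skip
r=72=1001000 popcount=2 -> skip
r=73=1001001 popcount=3 -> skip
r=74=1001010 popcount=3 -> skip
Kept rows: 47 55 59 61 62

Answer: 47 55 59 61 62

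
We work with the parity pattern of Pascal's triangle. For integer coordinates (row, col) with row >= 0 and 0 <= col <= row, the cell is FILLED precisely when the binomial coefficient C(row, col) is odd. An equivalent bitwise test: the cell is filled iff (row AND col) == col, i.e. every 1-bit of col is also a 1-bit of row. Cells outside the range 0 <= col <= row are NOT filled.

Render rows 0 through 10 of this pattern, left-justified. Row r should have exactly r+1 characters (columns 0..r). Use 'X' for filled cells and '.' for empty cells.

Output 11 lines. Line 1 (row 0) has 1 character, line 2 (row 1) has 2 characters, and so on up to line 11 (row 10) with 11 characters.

Answer: X
XX
X.X
XXXX
X...X
XX..XX
X.X.X.X
XXXXXXXX
X.......X
XX......XX
X.X.....X.X

Derivation:
r0=0: X
r1=1: XX
r2=10: X.X
r3=11: XXXX
r4=100: X...X
r5=101: XX..XX
r6=110: X.X.X.X
r7=111: XXXXXXXX
r8=1000: X.......X
r9=1001: XX......XX
r10=1010: X.X.....X.X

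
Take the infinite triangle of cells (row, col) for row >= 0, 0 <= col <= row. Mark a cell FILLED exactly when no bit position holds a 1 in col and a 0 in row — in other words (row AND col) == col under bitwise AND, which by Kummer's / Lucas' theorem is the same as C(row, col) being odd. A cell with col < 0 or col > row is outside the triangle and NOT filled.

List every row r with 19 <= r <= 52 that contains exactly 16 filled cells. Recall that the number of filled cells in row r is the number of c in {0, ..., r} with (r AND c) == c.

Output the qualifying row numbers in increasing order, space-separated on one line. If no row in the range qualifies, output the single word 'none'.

Answer: 23 27 29 30 39 43 45 46 51

Derivation:
Row r has 2^popcount(r) filled cells, so we need popcount(r) = log2(16) = 4.
Scan r = 19..52 and keep those with exactly 4 one-bits:
r=19=10011 popcount=3 -> skip
r=20=10100 popcount=2 -> skip
r=21=10101 popcount=3 -> skip
r=22=10110 popcount=3 -> skip
r=23=10111 popcount=4 -> KEEP
r=24=11000 popcount=2 -> skip
r=25=11001 popcount=3 -> skip
r=26=11010 popcount=3 -> skip
r=27=11011 popcount=4 -> KEEP
r=28=11100 popcount=3 -> skip
r=29=11101 popcount=4 -> KEEP
r=30=11110 popcount=4 -> KEEP
r=31=11111 popcount=5 -> skip
r=32=100000 popcount=1 -> skip
r=33=100001 popcount=2 -> skip
r=34=100010 popcount=2 -> skip
r=35=100011 popcount=3 -> skip
r=36=100100 popcount=2 -> skip
r=37=100101 popcount=3 -> skip
r=38=100110 popcount=3 -> skip
r=39=100111 popcount=4 -> KEEP
r=40=101000 popcount=2 -> skip
r=41=101001 popcount=3 -> skip
r=42=101010 popcount=3 -> skip
r=43=101011 popcount=4 -> KEEP
r=44=101100 popcount=3 -> skip
r=45=101101 popcount=4 -> KEEP
r=46=101110 popcount=4 -> KEEP
r=47=101111 popcount=5 -> skip
r=48=110000 popcount=2 -> skip
r=49=110001 popcount=3 -> skip
r=50=110010 popcount=3 -> skip
r=51=110011 popcount=4 -> KEEP
r=52=110100 popcount=3 -> skip
Kept rows: 23 27 29 30 39 43 45 46 51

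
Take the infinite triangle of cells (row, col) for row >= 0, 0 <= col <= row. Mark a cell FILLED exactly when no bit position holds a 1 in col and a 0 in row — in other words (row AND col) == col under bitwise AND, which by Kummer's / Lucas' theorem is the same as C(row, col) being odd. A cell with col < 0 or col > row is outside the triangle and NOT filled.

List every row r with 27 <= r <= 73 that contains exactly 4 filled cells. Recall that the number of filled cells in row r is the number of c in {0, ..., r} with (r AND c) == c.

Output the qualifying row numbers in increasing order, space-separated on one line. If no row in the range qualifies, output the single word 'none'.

Row r has 2^popcount(r) filled cells, so we need popcount(r) = log2(4) = 2.
Scan r = 27..73 and keep those with exactly 2 one-bits:
r=27=11011 popcount=4 -> skip
r=28=11100 popcount=3 -> skip
r=29=11101 popcount=4 -> skip
r=30=11110 popcount=4 -> skip
r=31=11111 popcount=5 -> skip
r=32=100000 popcount=1 -> skip
r=33=100001 popcount=2 -> KEEP
r=34=100010 popcount=2 -> KEEP
r=35=100011 popcount=3 -> skip
r=36=100100 popcount=2 -> KEEP
r=37=100101 popcount=3 -> skip
r=38=100110 popcount=3 -> skip
r=39=100111 popcount=4 -> skip
r=40=101000 popcount=2 -> KEEP
r=41=101001 popcount=3 -> skip
r=42=101010 popcount=3 -> skip
r=43=101011 popcount=4 -> skip
r=44=101100 popcount=3 -> skip
r=45=101101 popcount=4 -> skip
r=46=101110 popcount=4 -> skip
r=47=101111 popcount=5 -> skip
r=48=110000 popcount=2 -> KEEP
r=49=110001 popcount=3 -> skip
r=50=110010 popcount=3 -> skip
r=51=110011 popcount=4 -> skip
r=52=110100 popcount=3 -> skip
r=53=110101 popcount=4 -> skip
r=54=110110 popcount=4 -> skip
r=55=110111 popcount=5 -> skip
r=56=111000 popcount=3 -> skip
r=57=111001 popcount=4 -> skip
r=58=111010 popcount=4 -> skip
r=59=111011 popcount=5 -> skip
r=60=111100 popcount=4 -> skip
r=61=111101 popcount=5 -> skip
r=62=111110 popcount=5 -> skip
r=63=111111 popcount=6 -> skip
r=64=1000000 popcount=1 -> skip
r=65=1000001 popcount=2 -> KEEP
r=66=1000010 popcount=2 -> KEEP
r=67=1000011 popcount=3 -> skip
r=68=1000100 popcount=2 -> KEEP
r=69=1000101 popcount=3 -> skip
r=70=1000110 popcount=3 -> skip
r=71=1000111 popcount=4 -> skip
r=72=1001000 popcount=2 -> KEEP
r=73=1001001 popcount=3 -> skip
Kept rows: 33 34 36 40 48 65 66 68 72

Answer: 33 34 36 40 48 65 66 68 72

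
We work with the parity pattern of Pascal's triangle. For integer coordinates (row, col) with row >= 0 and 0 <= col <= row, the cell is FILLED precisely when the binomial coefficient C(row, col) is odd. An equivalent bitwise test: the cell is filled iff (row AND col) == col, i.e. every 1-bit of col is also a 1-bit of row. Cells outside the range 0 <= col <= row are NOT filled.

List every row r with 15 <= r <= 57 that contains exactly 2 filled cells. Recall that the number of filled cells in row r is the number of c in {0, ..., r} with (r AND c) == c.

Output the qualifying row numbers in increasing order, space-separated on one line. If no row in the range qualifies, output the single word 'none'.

Answer: 16 32

Derivation:
Row r has 2^popcount(r) filled cells, so we need popcount(r) = log2(2) = 1.
Scan r = 15..57 and keep those with exactly 1 one-bits:
r=15=1111 popcount=4 -> skip
r=16=10000 popcount=1 -> KEEP
r=17=10001 popcount=2 -> skip
r=18=10010 popcount=2 -> skip
r=19=10011 popcount=3 -> skip
r=20=10100 popcount=2 -> skip
r=21=10101 popcount=3 -> skip
r=22=10110 popcount=3 -> skip
r=23=10111 popcount=4 -> skip
r=24=11000 popcount=2 -> skip
r=25=11001 popcount=3 -> skip
r=26=11010 popcount=3 -> skip
r=27=11011 popcount=4 -> skip
r=28=11100 popcount=3 -> skip
r=29=11101 popcount=4 -> skip
r=30=11110 popcount=4 -> skip
r=31=11111 popcount=5 -> skip
r=32=100000 popcount=1 -> KEEP
r=33=100001 popcount=2 -> skip
r=34=100010 popcount=2 -> skip
r=35=100011 popcount=3 -> skip
r=36=100100 popcount=2 -> skip
r=37=100101 popcount=3 -> skip
r=38=100110 popcount=3 -> skip
r=39=100111 popcount=4 -> skip
r=40=101000 popcount=2 -> skip
r=41=101001 popcount=3 -> skip
r=42=101010 popcount=3 -> skip
r=43=101011 popcount=4 -> skip
r=44=101100 popcount=3 -> skip
r=45=101101 popcount=4 -> skip
r=46=101110 popcount=4 -> skip
r=47=101111 popcount=5 -> skip
r=48=110000 popcount=2 -> skip
r=49=110001 popcount=3 -> skip
r=50=110010 popcount=3 -> skip
r=51=110011 popcount=4 -> skip
r=52=110100 popcount=3 -> skip
r=53=110101 popcount=4 -> skip
r=54=110110 popcount=4 -> skip
r=55=110111 popcount=5 -> skip
r=56=111000 popcount=3 -> skip
r=57=111001 popcount=4 -> skip
Kept rows: 16 32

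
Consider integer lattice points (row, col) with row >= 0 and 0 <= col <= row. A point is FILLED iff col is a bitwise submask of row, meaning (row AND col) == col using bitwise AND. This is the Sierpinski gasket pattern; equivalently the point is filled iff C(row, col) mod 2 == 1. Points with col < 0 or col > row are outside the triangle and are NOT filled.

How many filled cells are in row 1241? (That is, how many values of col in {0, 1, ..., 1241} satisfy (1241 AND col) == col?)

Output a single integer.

Answer: 64

Derivation:
1241 in binary = 10011011001
popcount(1241) = number of 1-bits in 10011011001 = 6
A col c satisfies (1241 AND c) == c iff every set bit of c is also set in 1241; each of the 6 set bits of 1241 can independently be on or off in c.
count = 2^6 = 64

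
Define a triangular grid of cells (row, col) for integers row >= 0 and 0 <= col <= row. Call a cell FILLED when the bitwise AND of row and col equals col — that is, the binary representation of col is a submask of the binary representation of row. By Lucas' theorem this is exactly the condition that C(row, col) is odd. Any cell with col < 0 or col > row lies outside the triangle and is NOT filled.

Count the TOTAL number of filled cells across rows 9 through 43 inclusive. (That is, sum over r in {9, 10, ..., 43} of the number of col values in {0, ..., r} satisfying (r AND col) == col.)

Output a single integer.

r9=1001 pc2: +4 =4
r10=1010 pc2: +4 =8
r11=1011 pc3: +8 =16
r12=1100 pc2: +4 =20
r13=1101 pc3: +8 =28
r14=1110 pc3: +8 =36
r15=1111 pc4: +16 =52
r16=10000 pc1: +2 =54
r17=10001 pc2: +4 =58
r18=10010 pc2: +4 =62
r19=10011 pc3: +8 =70
r20=10100 pc2: +4 =74
r21=10101 pc3: +8 =82
r22=10110 pc3: +8 =90
r23=10111 pc4: +16 =106
r24=11000 pc2: +4 =110
r25=11001 pc3: +8 =118
r26=11010 pc3: +8 =126
r27=11011 pc4: +16 =142
r28=11100 pc3: +8 =150
r29=11101 pc4: +16 =166
r30=11110 pc4: +16 =182
r31=11111 pc5: +32 =214
r32=100000 pc1: +2 =216
r33=100001 pc2: +4 =220
r34=100010 pc2: +4 =224
r35=100011 pc3: +8 =232
r36=100100 pc2: +4 =236
r37=100101 pc3: +8 =244
r38=100110 pc3: +8 =252
r39=100111 pc4: +16 =268
r40=101000 pc2: +4 =272
r41=101001 pc3: +8 =280
r42=101010 pc3: +8 =288
r43=101011 pc4: +16 =304

Answer: 304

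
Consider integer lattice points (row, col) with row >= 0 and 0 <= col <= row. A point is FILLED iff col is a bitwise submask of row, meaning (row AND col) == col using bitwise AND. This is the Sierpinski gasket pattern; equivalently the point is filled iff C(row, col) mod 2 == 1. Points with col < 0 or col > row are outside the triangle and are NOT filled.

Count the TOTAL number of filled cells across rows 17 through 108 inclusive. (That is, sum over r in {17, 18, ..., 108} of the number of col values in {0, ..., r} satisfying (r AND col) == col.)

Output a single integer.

r17=10001 pc2: +4 =4
r18=10010 pc2: +4 =8
r19=10011 pc3: +8 =16
r20=10100 pc2: +4 =20
r21=10101 pc3: +8 =28
r22=10110 pc3: +8 =36
r23=10111 pc4: +16 =52
r24=11000 pc2: +4 =56
r25=11001 pc3: +8 =64
r26=11010 pc3: +8 =72
r27=11011 pc4: +16 =88
r28=11100 pc3: +8 =96
r29=11101 pc4: +16 =112
r30=11110 pc4: +16 =128
r31=11111 pc5: +32 =160
r32=100000 pc1: +2 =162
r33=100001 pc2: +4 =166
r34=100010 pc2: +4 =170
r35=100011 pc3: +8 =178
r36=100100 pc2: +4 =182
r37=100101 pc3: +8 =190
r38=100110 pc3: +8 =198
r39=100111 pc4: +16 =214
r40=101000 pc2: +4 =218
r41=101001 pc3: +8 =226
r42=101010 pc3: +8 =234
r43=101011 pc4: +16 =250
r44=101100 pc3: +8 =258
r45=101101 pc4: +16 =274
r46=101110 pc4: +16 =290
r47=101111 pc5: +32 =322
r48=110000 pc2: +4 =326
r49=110001 pc3: +8 =334
r50=110010 pc3: +8 =342
r51=110011 pc4: +16 =358
r52=110100 pc3: +8 =366
r53=110101 pc4: +16 =382
r54=110110 pc4: +16 =398
r55=110111 pc5: +32 =430
r56=111000 pc3: +8 =438
r57=111001 pc4: +16 =454
r58=111010 pc4: +16 =470
r59=111011 pc5: +32 =502
r60=111100 pc4: +16 =518
r61=111101 pc5: +32 =550
r62=111110 pc5: +32 =582
r63=111111 pc6: +64 =646
r64=1000000 pc1: +2 =648
r65=1000001 pc2: +4 =652
r66=1000010 pc2: +4 =656
r67=1000011 pc3: +8 =664
r68=1000100 pc2: +4 =668
r69=1000101 pc3: +8 =676
r70=1000110 pc3: +8 =684
r71=1000111 pc4: +16 =700
r72=1001000 pc2: +4 =704
r73=1001001 pc3: +8 =712
r74=1001010 pc3: +8 =720
r75=1001011 pc4: +16 =736
r76=1001100 pc3: +8 =744
r77=1001101 pc4: +16 =760
r78=1001110 pc4: +16 =776
r79=1001111 pc5: +32 =808
r80=1010000 pc2: +4 =812
r81=1010001 pc3: +8 =820
r82=1010010 pc3: +8 =828
r83=1010011 pc4: +16 =844
r84=1010100 pc3: +8 =852
r85=1010101 pc4: +16 =868
r86=1010110 pc4: +16 =884
r87=1010111 pc5: +32 =916
r88=1011000 pc3: +8 =924
r89=1011001 pc4: +16 =940
r90=1011010 pc4: +16 =956
r91=1011011 pc5: +32 =988
r92=1011100 pc4: +16 =1004
r93=1011101 pc5: +32 =1036
r94=1011110 pc5: +32 =1068
r95=1011111 pc6: +64 =1132
r96=1100000 pc2: +4 =1136
r97=1100001 pc3: +8 =1144
r98=1100010 pc3: +8 =1152
r99=1100011 pc4: +16 =1168
r100=1100100 pc3: +8 =1176
r101=1100101 pc4: +16 =1192
r102=1100110 pc4: +16 =1208
r103=1100111 pc5: +32 =1240
r104=1101000 pc3: +8 =1248
r105=1101001 pc4: +16 =1264
r106=1101010 pc4: +16 =1280
r107=1101011 pc5: +32 =1312
r108=1101100 pc4: +16 =1328

Answer: 1328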